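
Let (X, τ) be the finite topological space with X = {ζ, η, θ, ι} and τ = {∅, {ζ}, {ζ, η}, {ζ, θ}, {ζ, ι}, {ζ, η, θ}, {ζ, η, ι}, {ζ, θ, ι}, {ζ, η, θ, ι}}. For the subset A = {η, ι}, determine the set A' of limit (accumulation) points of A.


A' = ∅

For each x ∈ X, list the open sets U ∈ τ with x ∈ U, then check whether U ∩ (A ∖ {x}) ≠ ∅ for every such U.
  x = ζ: open {ζ} ∋ x has {ζ} ∩ (A ∖ {ζ}) = ∅, so x is NOT a limit point.
  x = η: open {ζ, η} ∋ x has {ζ, η} ∩ (A ∖ {η}) = ∅, so x is NOT a limit point.
  x = θ: open {ζ, θ} ∋ x has {ζ, θ} ∩ (A ∖ {θ}) = ∅, so x is NOT a limit point.
  x = ι: open {ζ, ι} ∋ x has {ζ, ι} ∩ (A ∖ {ι}) = ∅, so x is NOT a limit point.
Collecting: A' = ∅.


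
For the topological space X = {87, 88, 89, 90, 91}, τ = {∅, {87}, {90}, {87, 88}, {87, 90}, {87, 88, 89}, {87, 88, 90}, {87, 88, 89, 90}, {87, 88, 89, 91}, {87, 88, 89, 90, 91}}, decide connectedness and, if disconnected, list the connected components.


(X, τ) is disconnected; components = [{90}, {87, 88, 89, 91}].

Find clopen sets (U ∈ τ with X ∖ U ∈ τ):
  U = ∅, X ∖ U = {87, 88, 89, 90, 91} — both open, so U is clopen.
  U = {90}, X ∖ U = {87, 88, 89, 91} — both open, so U is clopen.
  U = {87, 88, 89, 91}, X ∖ U = {90} — both open, so U is clopen.
  U = {87, 88, 89, 90, 91}, X ∖ U = ∅ — both open, so U is clopen.
Nontrivial clopen(s) exist: e.g. {90}. So (X, τ) is disconnected.
Compute connected components by grouping points that agree on all clopens:
  component: {90}
  component: {87, 88, 89, 91}


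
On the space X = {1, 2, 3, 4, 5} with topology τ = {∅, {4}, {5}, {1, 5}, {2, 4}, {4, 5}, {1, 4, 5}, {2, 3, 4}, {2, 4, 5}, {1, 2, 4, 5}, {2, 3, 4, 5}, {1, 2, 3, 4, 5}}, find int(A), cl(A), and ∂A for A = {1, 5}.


int(A) = {1, 5}, cl(A) = {1, 5}, ∂A = ∅.

Closed sets in (X, τ) are complements of opens:
  closed(X, τ) = {∅, {1}, {3}, {1, 3}, {1, 5}, {2, 3}, {1, 2, 3}, {1, 3, 5}, {2, 3, 4}, {1, 2, 3, 4}, {1, 2, 3, 5}, {1, 2, 3, 4, 5}}.
int(A) = ⋃ {U ∈ τ : U ⊆ A}. Opens contained in A: ∅, {5}, {1, 5}.
Taking the union of these: int(A) = {1, 5}.
cl(A) = ⋂ {C closed : A ⊆ C}. Closed sets containing A: {1, 5}, {1, 3, 5}, {1, 2, 3, 5}, {1, 2, 3, 4, 5}.
Intersecting these: cl(A) = {1, 5}.
∂A = cl(A) ∖ int(A) = {1, 5} ∖ {1, 5} = ∅.


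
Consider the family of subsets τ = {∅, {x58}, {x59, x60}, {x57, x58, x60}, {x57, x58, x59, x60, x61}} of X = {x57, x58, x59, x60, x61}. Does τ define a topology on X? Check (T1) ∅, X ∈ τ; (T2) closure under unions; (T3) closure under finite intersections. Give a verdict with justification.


τ is NOT a topology on X.

Axiom (T1): ∅ ∈ τ? Yes; X ∈ τ? Yes.
Axiom (T2/T3): check pairwise unions and intersections of members of τ.
Counterexample for (T2): {x58} ∪ {x59, x60} = {x58, x59, x60} ∉ τ. Therefore τ is NOT a topology.


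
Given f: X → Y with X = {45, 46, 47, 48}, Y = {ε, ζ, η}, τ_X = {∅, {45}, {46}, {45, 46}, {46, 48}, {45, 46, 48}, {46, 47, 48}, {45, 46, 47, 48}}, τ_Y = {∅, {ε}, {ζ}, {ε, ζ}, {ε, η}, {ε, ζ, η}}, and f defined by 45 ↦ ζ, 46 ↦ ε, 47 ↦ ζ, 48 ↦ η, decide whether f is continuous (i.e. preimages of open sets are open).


f is NOT continuous.

Compute f^{-1}(U) for each U ∈ τ_Y:
  U = ∅: f^{-1}(U) = ∅ ∈ τ_X ✓.
  U = {ε}: f^{-1}(U) = {46} ∈ τ_X ✓.
  U = {ζ}: f^{-1}(U) = {45, 47} ∉ τ_X ✗.
  U = {ε, ζ}: f^{-1}(U) = {45, 46, 47} ∉ τ_X ✗.
  U = {ε, η}: f^{-1}(U) = {46, 48} ∈ τ_X ✓.
  U = {ε, ζ, η}: f^{-1}(U) = {45, 46, 47, 48} ∈ τ_X ✓.
Found U = {ζ} with f^{-1}(U) = {45, 47} not in τ_X. Therefore f is NOT continuous.


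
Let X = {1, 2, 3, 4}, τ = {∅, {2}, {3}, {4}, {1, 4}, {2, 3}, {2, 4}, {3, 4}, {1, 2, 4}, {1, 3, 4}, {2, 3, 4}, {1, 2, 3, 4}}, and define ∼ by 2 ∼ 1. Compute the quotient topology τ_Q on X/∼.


X/∼ = {[1=2], [3], [4]}; |τ_Q| = 6.

Equivalence classes: [1=2], [3], [4].
Quotient map π: X → X/∼ sends 1 ↦ [1=2], 2 ↦ [1=2], 3 ↦ [3], 4 ↦ [4].
For each subset V ⊆ X/∼, compute π^{-1}(V) ⊆ X and check whether π^{-1}(V) ∈ τ. V is open in τ_Q iff π^{-1}(V) ∈ τ.
  V = {}: π^{-1}(V) = ∅ ∈ τ ✓.
  V = {[1=2]}: π^{-1}(V) = {1, 2} ∉ τ ✗.
  V = {[3]}: π^{-1}(V) = {3} ∈ τ ✓.
  V = {[1=2], [3]}: π^{-1}(V) = {1, 2, 3} ∉ τ ✗.
  V = {[4]}: π^{-1}(V) = {4} ∈ τ ✓.
  V = {[1=2], [4]}: π^{-1}(V) = {1, 2, 4} ∈ τ ✓.
  V = {[3], [4]}: π^{-1}(V) = {3, 4} ∈ τ ✓.
  V = {[1=2], [3], [4]}: π^{-1}(V) = {1, 2, 3, 4} ∈ τ ✓.
Open sets in the quotient: τ_Q = {{}, {[3]}, {[4]}, {[1=2], [4]}, {[3], [4]}, {[1=2], [3], [4]}} (6 elements).


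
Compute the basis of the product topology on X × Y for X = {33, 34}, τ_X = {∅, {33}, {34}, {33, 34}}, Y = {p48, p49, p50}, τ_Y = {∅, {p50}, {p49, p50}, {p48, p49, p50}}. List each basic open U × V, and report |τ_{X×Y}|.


Basis B = {∅ × ∅, {33} × {p50}, {34} × {p50}, {33} × {p49, p50}, {33, 34} × {p50}, {34} × {p49, p50}, {33} × {p48, p49, p50}, {34} × {p48, p49, p50}, {33, 34} × {p49, p50}, {33, 34} × {p48, p49, p50}}; |τ_{X×Y}| = 16.

Enumerate products U × V with U ∈ τ_X, V ∈ τ_Y (deduplicated):
  ∅ × ∅ = {} (∅)
  {33} × {p50} = {(33,p50)}
  {34} × {p50} = {(34,p50)}
  {33} × {p49, p50} = {(33,p49), (33,p50)}
  {33, 34} × {p50} = {(33,p50), (34,p50)}
  {34} × {p49, p50} = {(34,p49), (34,p50)}
  {33} × {p48, p49, p50} = {(33,p48), (33,p49), (33,p50)}
  {34} × {p48, p49, p50} = {(34,p48), (34,p49), (34,p50)}
  {33, 34} × {p49, p50} = {(33,p49), (33,p50), (34,p49), (34,p50)}
  {33, 34} × {p48, p49, p50} = {(33,p48), (33,p49), (33,p50), (34,p48), (34,p49), (34,p50)}
These 10 distinct sets form the basis B.
Close under arbitrary unions to get τ_{X×Y}; counting gives |τ_{X×Y}| = 16.


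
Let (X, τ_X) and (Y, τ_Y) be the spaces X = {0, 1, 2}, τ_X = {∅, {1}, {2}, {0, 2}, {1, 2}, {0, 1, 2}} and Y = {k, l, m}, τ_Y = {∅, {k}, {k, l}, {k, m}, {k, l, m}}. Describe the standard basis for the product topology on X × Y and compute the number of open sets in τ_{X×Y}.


Basis B = {∅ × ∅, {1} × {k}, {2} × {k}, {0, 2} × {k}, {1} × {k, l}, {1} × {k, m}, {1, 2} × {k}, {2} × {k, l}, {2} × {k, m}, {0, 1, 2} × {k}, {1} × {k, l, m}, {2} × {k, l, m}, {0, 2} × {k, l}, {0, 2} × {k, m}, {1, 2} × {k, l}, {1, 2} × {k, m}, {0, 2} × {k, l, m}, {0, 1, 2} × {k, l}, {0, 1, 2} × {k, m}, {1, 2} × {k, l, m}, {0, 1, 2} × {k, l, m}}; |τ_{X×Y}| = 70.

Enumerate products U × V with U ∈ τ_X, V ∈ τ_Y (deduplicated):
  ∅ × ∅ = {} (∅)
  {1} × {k} = {(1,k)}
  {2} × {k} = {(2,k)}
  {0, 2} × {k} = {(0,k), (2,k)}
  {1} × {k, l} = {(1,k), (1,l)}
  {1} × {k, m} = {(1,k), (1,m)}
  {1, 2} × {k} = {(1,k), (2,k)}
  {2} × {k, l} = {(2,k), (2,l)}
  {2} × {k, m} = {(2,k), (2,m)}
  {0, 1, 2} × {k} = {(0,k), (1,k), (2,k)}
  {1} × {k, l, m} = {(1,k), (1,l), (1,m)}
  {2} × {k, l, m} = {(2,k), (2,l), (2,m)}
  {0, 2} × {k, l} = {(0,k), (0,l), (2,k), (2,l)}
  {0, 2} × {k, m} = {(0,k), (0,m), (2,k), (2,m)}
  {1, 2} × {k, l} = {(1,k), (1,l), (2,k), (2,l)}
  {1, 2} × {k, m} = {(1,k), (1,m), (2,k), (2,m)}
  {0, 2} × {k, l, m} = {(0,k), (0,l), (0,m), (2,k), (2,l), (2,m)}
  {0, 1, 2} × {k, l} = {(0,k), (0,l), (1,k), (1,l), (2,k), (2,l)}
  {0, 1, 2} × {k, m} = {(0,k), (0,m), (1,k), (1,m), (2,k), (2,m)}
  {1, 2} × {k, l, m} = {(1,k), (1,l), (1,m), (2,k), (2,l), (2,m)}
  {0, 1, 2} × {k, l, m} = {(0,k), (0,l), (0,m), (1,k), (1,l), (1,m), (2,k), (2,l), (2,m)}
These 21 distinct sets form the basis B.
Close under arbitrary unions to get τ_{X×Y}; counting gives |τ_{X×Y}| = 70.


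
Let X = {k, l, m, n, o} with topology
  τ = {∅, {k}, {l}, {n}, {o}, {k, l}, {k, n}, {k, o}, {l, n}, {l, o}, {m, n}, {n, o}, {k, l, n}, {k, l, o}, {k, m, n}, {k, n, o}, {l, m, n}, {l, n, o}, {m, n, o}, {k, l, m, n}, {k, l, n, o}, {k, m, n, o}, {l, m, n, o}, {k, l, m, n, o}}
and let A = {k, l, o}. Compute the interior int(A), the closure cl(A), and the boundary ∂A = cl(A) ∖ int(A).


int(A) = {k, l, o}, cl(A) = {k, l, o}, ∂A = ∅.

Closed sets in (X, τ) are complements of opens:
  closed(X, τ) = {∅, {k}, {l}, {m}, {o}, {k, l}, {k, m}, {k, o}, {l, m}, {l, o}, {m, n}, {m, o}, {k, l, m}, {k, l, o}, {k, m, n}, {k, m, o}, {l, m, n}, {l, m, o}, {m, n, o}, {k, l, m, n}, {k, l, m, o}, {k, m, n, o}, {l, m, n, o}, {k, l, m, n, o}}.
int(A) = ⋃ {U ∈ τ : U ⊆ A}. Opens contained in A: ∅, {k}, {l}, {o}, {k, l}, {k, o}, {l, o}, {k, l, o}.
Taking the union of these: int(A) = {k, l, o}.
cl(A) = ⋂ {C closed : A ⊆ C}. Closed sets containing A: {k, l, o}, {k, l, m, o}, {k, l, m, n, o}.
Intersecting these: cl(A) = {k, l, o}.
∂A = cl(A) ∖ int(A) = {k, l, o} ∖ {k, l, o} = ∅.


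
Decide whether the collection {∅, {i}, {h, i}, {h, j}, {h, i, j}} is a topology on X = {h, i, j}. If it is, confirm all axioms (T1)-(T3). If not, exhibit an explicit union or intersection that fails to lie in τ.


τ is NOT a topology on X.

Axiom (T1): ∅ ∈ τ? Yes; X ∈ τ? Yes.
Axiom (T2/T3): check pairwise unions and intersections of members of τ.
Counterexample for (T3): {h, i} ∩ {h, j} = {h} ∉ τ. Therefore τ is NOT a topology.


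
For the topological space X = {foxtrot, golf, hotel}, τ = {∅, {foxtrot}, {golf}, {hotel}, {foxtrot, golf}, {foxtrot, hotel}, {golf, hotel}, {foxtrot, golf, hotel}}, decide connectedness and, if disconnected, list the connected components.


(X, τ) is disconnected; components = [{foxtrot}, {golf}, {hotel}].

Find clopen sets (U ∈ τ with X ∖ U ∈ τ):
  U = ∅, X ∖ U = {foxtrot, golf, hotel} — both open, so U is clopen.
  U = {foxtrot}, X ∖ U = {golf, hotel} — both open, so U is clopen.
  U = {golf}, X ∖ U = {foxtrot, hotel} — both open, so U is clopen.
  U = {hotel}, X ∖ U = {foxtrot, golf} — both open, so U is clopen.
  U = {foxtrot, golf}, X ∖ U = {hotel} — both open, so U is clopen.
  U = {foxtrot, hotel}, X ∖ U = {golf} — both open, so U is clopen.
  U = {golf, hotel}, X ∖ U = {foxtrot} — both open, so U is clopen.
  U = {foxtrot, golf, hotel}, X ∖ U = ∅ — both open, so U is clopen.
Nontrivial clopen(s) exist: e.g. {golf}. So (X, τ) is disconnected.
Compute connected components by grouping points that agree on all clopens:
  component: {foxtrot}
  component: {golf}
  component: {hotel}


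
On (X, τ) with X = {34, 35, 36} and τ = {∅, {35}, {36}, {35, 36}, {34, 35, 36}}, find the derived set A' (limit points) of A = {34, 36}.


A' = {34}

For each x ∈ X, list the open sets U ∈ τ with x ∈ U, then check whether U ∩ (A ∖ {x}) ≠ ∅ for every such U.
  x = 34: opens ∋ x are {34, 35, 36}; each meets A ∖ {34}, so x IS a limit point.
  x = 35: open {35} ∋ x has {35} ∩ (A ∖ {35}) = ∅, so x is NOT a limit point.
  x = 36: open {36} ∋ x has {36} ∩ (A ∖ {36}) = ∅, so x is NOT a limit point.
Collecting: A' = {34}.


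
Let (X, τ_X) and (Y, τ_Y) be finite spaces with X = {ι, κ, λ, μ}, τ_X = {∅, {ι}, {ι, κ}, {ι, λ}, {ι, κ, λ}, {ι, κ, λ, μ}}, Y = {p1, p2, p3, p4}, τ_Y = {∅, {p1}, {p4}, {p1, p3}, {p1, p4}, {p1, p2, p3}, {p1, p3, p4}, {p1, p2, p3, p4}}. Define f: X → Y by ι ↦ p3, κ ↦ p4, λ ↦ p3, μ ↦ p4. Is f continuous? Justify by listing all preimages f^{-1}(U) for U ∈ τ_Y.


f is NOT continuous.

Compute f^{-1}(U) for each U ∈ τ_Y:
  U = ∅: f^{-1}(U) = ∅ ∈ τ_X ✓.
  U = {p1}: f^{-1}(U) = ∅ ∈ τ_X ✓.
  U = {p4}: f^{-1}(U) = {κ, μ} ∉ τ_X ✗.
  U = {p1, p3}: f^{-1}(U) = {ι, λ} ∈ τ_X ✓.
  U = {p1, p4}: f^{-1}(U) = {κ, μ} ∉ τ_X ✗.
  U = {p1, p2, p3}: f^{-1}(U) = {ι, λ} ∈ τ_X ✓.
  U = {p1, p3, p4}: f^{-1}(U) = {ι, κ, λ, μ} ∈ τ_X ✓.
  U = {p1, p2, p3, p4}: f^{-1}(U) = {ι, κ, λ, μ} ∈ τ_X ✓.
Found U = {p4} with f^{-1}(U) = {κ, μ} not in τ_X. Therefore f is NOT continuous.


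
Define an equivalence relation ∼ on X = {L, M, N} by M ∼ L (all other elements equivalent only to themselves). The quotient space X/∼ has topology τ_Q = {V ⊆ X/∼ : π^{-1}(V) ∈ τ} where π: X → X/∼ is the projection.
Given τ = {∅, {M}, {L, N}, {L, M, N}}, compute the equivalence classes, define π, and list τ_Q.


X/∼ = {[L=M], [N]}; |τ_Q| = 2.

Equivalence classes: [L=M], [N].
Quotient map π: X → X/∼ sends L ↦ [L=M], M ↦ [L=M], N ↦ [N].
For each subset V ⊆ X/∼, compute π^{-1}(V) ⊆ X and check whether π^{-1}(V) ∈ τ. V is open in τ_Q iff π^{-1}(V) ∈ τ.
  V = {}: π^{-1}(V) = ∅ ∈ τ ✓.
  V = {[L=M]}: π^{-1}(V) = {L, M} ∉ τ ✗.
  V = {[N]}: π^{-1}(V) = {N} ∉ τ ✗.
  V = {[L=M], [N]}: π^{-1}(V) = {L, M, N} ∈ τ ✓.
Open sets in the quotient: τ_Q = {{}, {[L=M], [N]}} (2 elements).


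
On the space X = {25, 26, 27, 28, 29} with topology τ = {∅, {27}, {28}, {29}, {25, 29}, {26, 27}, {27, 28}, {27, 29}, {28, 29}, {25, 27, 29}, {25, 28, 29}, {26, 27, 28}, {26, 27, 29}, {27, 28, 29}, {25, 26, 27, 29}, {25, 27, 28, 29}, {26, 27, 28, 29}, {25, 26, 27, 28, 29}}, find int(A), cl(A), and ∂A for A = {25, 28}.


int(A) = {28}, cl(A) = {25, 28}, ∂A = {25}.

Closed sets in (X, τ) are complements of opens:
  closed(X, τ) = {∅, {25}, {26}, {28}, {25, 26}, {25, 28}, {25, 29}, {26, 27}, {26, 28}, {25, 26, 27}, {25, 26, 28}, {25, 26, 29}, {25, 28, 29}, {26, 27, 28}, {25, 26, 27, 28}, {25, 26, 27, 29}, {25, 26, 28, 29}, {25, 26, 27, 28, 29}}.
int(A) = ⋃ {U ∈ τ : U ⊆ A}. Opens contained in A: ∅, {28}.
Taking the union of these: int(A) = {28}.
cl(A) = ⋂ {C closed : A ⊆ C}. Closed sets containing A: {25, 28}, {25, 26, 28}, {25, 28, 29}, {25, 26, 27, 28}, {25, 26, 28, 29}, {25, 26, 27, 28, 29}.
Intersecting these: cl(A) = {25, 28}.
∂A = cl(A) ∖ int(A) = {25, 28} ∖ {28} = {25}.


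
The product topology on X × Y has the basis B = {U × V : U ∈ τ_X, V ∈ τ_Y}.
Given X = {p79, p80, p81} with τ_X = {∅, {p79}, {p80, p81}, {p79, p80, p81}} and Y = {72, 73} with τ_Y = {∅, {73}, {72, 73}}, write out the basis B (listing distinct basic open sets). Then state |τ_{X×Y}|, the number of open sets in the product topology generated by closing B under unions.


Basis B = {∅ × ∅, {p79} × {73}, {p79} × {72, 73}, {p80, p81} × {73}, {p79, p80, p81} × {73}, {p80, p81} × {72, 73}, {p79, p80, p81} × {72, 73}}; |τ_{X×Y}| = 9.

Enumerate products U × V with U ∈ τ_X, V ∈ τ_Y (deduplicated):
  ∅ × ∅ = {} (∅)
  {p79} × {73} = {(p79,73)}
  {p79} × {72, 73} = {(p79,72), (p79,73)}
  {p80, p81} × {73} = {(p80,73), (p81,73)}
  {p79, p80, p81} × {73} = {(p79,73), (p80,73), (p81,73)}
  {p80, p81} × {72, 73} = {(p80,72), (p80,73), (p81,72), (p81,73)}
  {p79, p80, p81} × {72, 73} = {(p79,72), (p79,73), (p80,72), (p80,73), (p81,72), (p81,73)}
These 7 distinct sets form the basis B.
Close under arbitrary unions to get τ_{X×Y}; counting gives |τ_{X×Y}| = 9.


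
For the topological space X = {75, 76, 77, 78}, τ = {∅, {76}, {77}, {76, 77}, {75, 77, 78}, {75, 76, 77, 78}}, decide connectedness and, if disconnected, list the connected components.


(X, τ) is disconnected; components = [{76}, {75, 77, 78}].

Find clopen sets (U ∈ τ with X ∖ U ∈ τ):
  U = ∅, X ∖ U = {75, 76, 77, 78} — both open, so U is clopen.
  U = {76}, X ∖ U = {75, 77, 78} — both open, so U is clopen.
  U = {75, 77, 78}, X ∖ U = {76} — both open, so U is clopen.
  U = {75, 76, 77, 78}, X ∖ U = ∅ — both open, so U is clopen.
Nontrivial clopen(s) exist: e.g. {76}. So (X, τ) is disconnected.
Compute connected components by grouping points that agree on all clopens:
  component: {76}
  component: {75, 77, 78}


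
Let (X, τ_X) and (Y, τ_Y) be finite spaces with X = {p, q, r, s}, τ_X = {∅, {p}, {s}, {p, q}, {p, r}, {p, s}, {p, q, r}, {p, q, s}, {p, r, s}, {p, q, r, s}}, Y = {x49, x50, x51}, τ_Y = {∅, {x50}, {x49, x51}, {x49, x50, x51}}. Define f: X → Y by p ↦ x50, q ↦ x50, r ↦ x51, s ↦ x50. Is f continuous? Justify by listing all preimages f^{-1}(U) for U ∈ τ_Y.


f is NOT continuous.

Compute f^{-1}(U) for each U ∈ τ_Y:
  U = ∅: f^{-1}(U) = ∅ ∈ τ_X ✓.
  U = {x50}: f^{-1}(U) = {p, q, s} ∈ τ_X ✓.
  U = {x49, x51}: f^{-1}(U) = {r} ∉ τ_X ✗.
  U = {x49, x50, x51}: f^{-1}(U) = {p, q, r, s} ∈ τ_X ✓.
Found U = {x49, x51} with f^{-1}(U) = {r} not in τ_X. Therefore f is NOT continuous.


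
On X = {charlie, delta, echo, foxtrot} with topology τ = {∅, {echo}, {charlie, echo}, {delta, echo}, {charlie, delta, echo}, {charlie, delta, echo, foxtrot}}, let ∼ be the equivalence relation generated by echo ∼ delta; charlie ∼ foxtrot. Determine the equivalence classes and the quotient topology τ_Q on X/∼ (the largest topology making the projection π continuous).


X/∼ = {[charlie=foxtrot], [delta=echo]}; |τ_Q| = 3.

Equivalence classes: [charlie=foxtrot], [delta=echo].
Quotient map π: X → X/∼ sends charlie ↦ [charlie=foxtrot], delta ↦ [delta=echo], echo ↦ [delta=echo], foxtrot ↦ [charlie=foxtrot].
For each subset V ⊆ X/∼, compute π^{-1}(V) ⊆ X and check whether π^{-1}(V) ∈ τ. V is open in τ_Q iff π^{-1}(V) ∈ τ.
  V = {}: π^{-1}(V) = ∅ ∈ τ ✓.
  V = {[charlie=foxtrot]}: π^{-1}(V) = {charlie, foxtrot} ∉ τ ✗.
  V = {[delta=echo]}: π^{-1}(V) = {delta, echo} ∈ τ ✓.
  V = {[charlie=foxtrot], [delta=echo]}: π^{-1}(V) = {charlie, delta, echo, foxtrot} ∈ τ ✓.
Open sets in the quotient: τ_Q = {{}, {[delta=echo]}, {[charlie=foxtrot], [delta=echo]}} (3 elements).


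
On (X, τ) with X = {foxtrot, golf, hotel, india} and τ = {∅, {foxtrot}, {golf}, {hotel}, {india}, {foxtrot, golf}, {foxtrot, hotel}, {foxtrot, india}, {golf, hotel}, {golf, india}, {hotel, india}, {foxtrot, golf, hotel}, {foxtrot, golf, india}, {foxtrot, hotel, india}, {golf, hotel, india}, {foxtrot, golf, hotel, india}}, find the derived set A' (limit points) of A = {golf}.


A' = ∅

For each x ∈ X, list the open sets U ∈ τ with x ∈ U, then check whether U ∩ (A ∖ {x}) ≠ ∅ for every such U.
  x = foxtrot: open {foxtrot} ∋ x has {foxtrot} ∩ (A ∖ {foxtrot}) = ∅, so x is NOT a limit point.
  x = golf: open {golf} ∋ x has {golf} ∩ (A ∖ {golf}) = ∅, so x is NOT a limit point.
  x = hotel: open {hotel} ∋ x has {hotel} ∩ (A ∖ {hotel}) = ∅, so x is NOT a limit point.
  x = india: open {india} ∋ x has {india} ∩ (A ∖ {india}) = ∅, so x is NOT a limit point.
Collecting: A' = ∅.


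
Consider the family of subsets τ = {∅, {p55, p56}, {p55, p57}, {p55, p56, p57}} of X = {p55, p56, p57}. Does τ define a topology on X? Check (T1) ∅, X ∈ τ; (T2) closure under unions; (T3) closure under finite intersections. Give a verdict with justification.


τ is NOT a topology on X.

Axiom (T1): ∅ ∈ τ? Yes; X ∈ τ? Yes.
Axiom (T2/T3): check pairwise unions and intersections of members of τ.
Counterexample for (T3): {p55, p56} ∩ {p55, p57} = {p55} ∉ τ. Therefore τ is NOT a topology.


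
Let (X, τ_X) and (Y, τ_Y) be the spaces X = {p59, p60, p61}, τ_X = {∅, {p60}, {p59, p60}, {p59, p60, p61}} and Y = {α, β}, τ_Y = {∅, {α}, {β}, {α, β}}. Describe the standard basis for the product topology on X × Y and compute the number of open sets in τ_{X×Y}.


Basis B = {∅ × ∅, {p60} × {α}, {p60} × {β}, {p59, p60} × {α}, {p59, p60} × {β}, {p60} × {α, β}, {p59, p60, p61} × {α}, {p59, p60, p61} × {β}, {p59, p60} × {α, β}, {p59, p60, p61} × {α, β}}; |τ_{X×Y}| = 16.

Enumerate products U × V with U ∈ τ_X, V ∈ τ_Y (deduplicated):
  ∅ × ∅ = {} (∅)
  {p60} × {α} = {(p60,α)}
  {p60} × {β} = {(p60,β)}
  {p59, p60} × {α} = {(p59,α), (p60,α)}
  {p59, p60} × {β} = {(p59,β), (p60,β)}
  {p60} × {α, β} = {(p60,α), (p60,β)}
  {p59, p60, p61} × {α} = {(p59,α), (p60,α), (p61,α)}
  {p59, p60, p61} × {β} = {(p59,β), (p60,β), (p61,β)}
  {p59, p60} × {α, β} = {(p59,α), (p59,β), (p60,α), (p60,β)}
  {p59, p60, p61} × {α, β} = {(p59,α), (p59,β), (p60,α), (p60,β), (p61,α), (p61,β)}
These 10 distinct sets form the basis B.
Close under arbitrary unions to get τ_{X×Y}; counting gives |τ_{X×Y}| = 16.


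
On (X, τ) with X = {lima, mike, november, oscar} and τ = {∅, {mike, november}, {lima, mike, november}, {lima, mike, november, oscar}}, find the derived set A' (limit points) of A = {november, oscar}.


A' = {lima, mike, oscar}

For each x ∈ X, list the open sets U ∈ τ with x ∈ U, then check whether U ∩ (A ∖ {x}) ≠ ∅ for every such U.
  x = lima: opens ∋ x are {lima, mike, november}, {lima, mike, november, oscar}; each meets A ∖ {lima}, so x IS a limit point.
  x = mike: opens ∋ x are {mike, november}, {lima, mike, november}, {lima, mike, november, oscar}; each meets A ∖ {mike}, so x IS a limit point.
  x = november: open {mike, november} ∋ x has {mike, november} ∩ (A ∖ {november}) = ∅, so x is NOT a limit point.
  x = oscar: opens ∋ x are {lima, mike, november, oscar}; each meets A ∖ {oscar}, so x IS a limit point.
Collecting: A' = {lima, mike, oscar}.


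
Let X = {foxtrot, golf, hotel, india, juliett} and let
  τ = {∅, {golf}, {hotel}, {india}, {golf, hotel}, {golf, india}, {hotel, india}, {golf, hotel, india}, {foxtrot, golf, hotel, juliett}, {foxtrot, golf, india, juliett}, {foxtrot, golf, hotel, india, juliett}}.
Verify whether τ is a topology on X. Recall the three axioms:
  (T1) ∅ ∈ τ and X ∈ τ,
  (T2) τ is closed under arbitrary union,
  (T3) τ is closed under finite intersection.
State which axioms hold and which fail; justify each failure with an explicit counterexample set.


τ is NOT a topology on X.

Axiom (T1): ∅ ∈ τ? Yes; X ∈ τ? Yes.
Axiom (T2/T3): check pairwise unions and intersections of members of τ.
Counterexample for (T3): {foxtrot, golf, hotel, juliett} ∩ {foxtrot, golf, india, juliett} = {foxtrot, golf, juliett} ∉ τ. Therefore τ is NOT a topology.


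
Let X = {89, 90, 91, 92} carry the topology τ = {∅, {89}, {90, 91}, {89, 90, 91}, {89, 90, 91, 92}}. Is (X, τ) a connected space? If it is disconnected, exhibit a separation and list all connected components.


(X, τ) is connected.

Find clopen sets (U ∈ τ with X ∖ U ∈ τ):
  U = ∅, X ∖ U = {89, 90, 91, 92} — both open, so U is clopen.
  U = {89, 90, 91, 92}, X ∖ U = ∅ — both open, so U is clopen.
Only trivial clopens (∅ and X) exist, so (X, τ) is connected.
Compute connected components by grouping points that agree on all clopens:
  component: {89, 90, 91, 92}


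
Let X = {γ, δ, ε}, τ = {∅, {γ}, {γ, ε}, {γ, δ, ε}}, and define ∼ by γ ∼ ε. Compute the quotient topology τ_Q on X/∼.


X/∼ = {[γ=ε], [δ]}; |τ_Q| = 3.

Equivalence classes: [γ=ε], [δ].
Quotient map π: X → X/∼ sends γ ↦ [γ=ε], δ ↦ [δ], ε ↦ [γ=ε].
For each subset V ⊆ X/∼, compute π^{-1}(V) ⊆ X and check whether π^{-1}(V) ∈ τ. V is open in τ_Q iff π^{-1}(V) ∈ τ.
  V = {}: π^{-1}(V) = ∅ ∈ τ ✓.
  V = {[γ=ε]}: π^{-1}(V) = {γ, ε} ∈ τ ✓.
  V = {[δ]}: π^{-1}(V) = {δ} ∉ τ ✗.
  V = {[γ=ε], [δ]}: π^{-1}(V) = {γ, δ, ε} ∈ τ ✓.
Open sets in the quotient: τ_Q = {{}, {[γ=ε]}, {[γ=ε], [δ]}} (3 elements).


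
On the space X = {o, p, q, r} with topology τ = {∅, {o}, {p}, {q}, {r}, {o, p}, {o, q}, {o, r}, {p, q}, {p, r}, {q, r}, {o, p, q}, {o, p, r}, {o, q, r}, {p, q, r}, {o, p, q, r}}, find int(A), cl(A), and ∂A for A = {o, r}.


int(A) = {o, r}, cl(A) = {o, r}, ∂A = ∅.

Closed sets in (X, τ) are complements of opens:
  closed(X, τ) = {∅, {o}, {p}, {q}, {r}, {o, p}, {o, q}, {o, r}, {p, q}, {p, r}, {q, r}, {o, p, q}, {o, p, r}, {o, q, r}, {p, q, r}, {o, p, q, r}}.
int(A) = ⋃ {U ∈ τ : U ⊆ A}. Opens contained in A: ∅, {o}, {r}, {o, r}.
Taking the union of these: int(A) = {o, r}.
cl(A) = ⋂ {C closed : A ⊆ C}. Closed sets containing A: {o, r}, {o, p, r}, {o, q, r}, {o, p, q, r}.
Intersecting these: cl(A) = {o, r}.
∂A = cl(A) ∖ int(A) = {o, r} ∖ {o, r} = ∅.


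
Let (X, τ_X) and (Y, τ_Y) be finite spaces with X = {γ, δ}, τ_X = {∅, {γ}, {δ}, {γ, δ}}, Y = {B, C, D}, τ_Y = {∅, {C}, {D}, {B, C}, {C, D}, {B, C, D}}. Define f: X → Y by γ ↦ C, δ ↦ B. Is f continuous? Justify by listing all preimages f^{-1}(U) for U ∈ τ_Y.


f IS continuous.

Compute f^{-1}(U) for each U ∈ τ_Y:
  U = ∅: f^{-1}(U) = ∅ ∈ τ_X ✓.
  U = {C}: f^{-1}(U) = {γ} ∈ τ_X ✓.
  U = {D}: f^{-1}(U) = ∅ ∈ τ_X ✓.
  U = {B, C}: f^{-1}(U) = {γ, δ} ∈ τ_X ✓.
  U = {C, D}: f^{-1}(U) = {γ} ∈ τ_X ✓.
  U = {B, C, D}: f^{-1}(U) = {γ, δ} ∈ τ_X ✓.
Every preimage lies in τ_X, so f IS continuous.


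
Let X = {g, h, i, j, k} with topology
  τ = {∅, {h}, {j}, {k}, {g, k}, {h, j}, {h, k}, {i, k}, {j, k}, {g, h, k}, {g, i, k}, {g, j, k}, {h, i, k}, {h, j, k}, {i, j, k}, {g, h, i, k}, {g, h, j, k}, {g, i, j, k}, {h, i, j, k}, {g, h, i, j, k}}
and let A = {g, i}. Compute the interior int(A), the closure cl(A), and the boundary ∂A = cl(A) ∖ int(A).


int(A) = ∅, cl(A) = {g, i}, ∂A = {g, i}.

Closed sets in (X, τ) are complements of opens:
  closed(X, τ) = {∅, {g}, {h}, {i}, {j}, {g, h}, {g, i}, {g, j}, {h, i}, {h, j}, {i, j}, {g, h, i}, {g, h, j}, {g, i, j}, {g, i, k}, {h, i, j}, {g, h, i, j}, {g, h, i, k}, {g, i, j, k}, {g, h, i, j, k}}.
int(A) = ⋃ {U ∈ τ : U ⊆ A}. Opens contained in A: ∅.
Taking the union of these: int(A) = ∅.
cl(A) = ⋂ {C closed : A ⊆ C}. Closed sets containing A: {g, i}, {g, h, i}, {g, i, j}, {g, i, k}, {g, h, i, j}, {g, h, i, k}, {g, i, j, k}, {g, h, i, j, k}.
Intersecting these: cl(A) = {g, i}.
∂A = cl(A) ∖ int(A) = {g, i} ∖ ∅ = {g, i}.


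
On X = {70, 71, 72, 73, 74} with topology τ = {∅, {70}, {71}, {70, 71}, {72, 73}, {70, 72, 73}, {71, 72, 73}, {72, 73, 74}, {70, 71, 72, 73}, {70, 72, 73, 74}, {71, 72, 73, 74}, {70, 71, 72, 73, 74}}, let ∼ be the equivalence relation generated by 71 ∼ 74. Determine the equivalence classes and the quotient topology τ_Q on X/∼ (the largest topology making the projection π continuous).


X/∼ = {[70], [71=74], [72], [73]}; |τ_Q| = 6.

Equivalence classes: [70], [71=74], [72], [73].
Quotient map π: X → X/∼ sends 70 ↦ [70], 71 ↦ [71=74], 72 ↦ [72], 73 ↦ [73], 74 ↦ [71=74].
For each subset V ⊆ X/∼, compute π^{-1}(V) ⊆ X and check whether π^{-1}(V) ∈ τ. V is open in τ_Q iff π^{-1}(V) ∈ τ.
  V = {}: π^{-1}(V) = ∅ ∈ τ ✓.
  V = {[70]}: π^{-1}(V) = {70} ∈ τ ✓.
  V = {[71=74]}: π^{-1}(V) = {71, 74} ∉ τ ✗.
  V = {[70], [71=74]}: π^{-1}(V) = {70, 71, 74} ∉ τ ✗.
  V = {[72]}: π^{-1}(V) = {72} ∉ τ ✗.
  V = {[70], [72]}: π^{-1}(V) = {70, 72} ∉ τ ✗.
  V = {[71=74], [72]}: π^{-1}(V) = {71, 72, 74} ∉ τ ✗.
  V = {[70], [71=74], [72]}: π^{-1}(V) = {70, 71, 72, 74} ∉ τ ✗.
  V = {[73]}: π^{-1}(V) = {73} ∉ τ ✗.
  V = {[70], [73]}: π^{-1}(V) = {70, 73} ∉ τ ✗.
  V = {[71=74], [73]}: π^{-1}(V) = {71, 73, 74} ∉ τ ✗.
  V = {[70], [71=74], [73]}: π^{-1}(V) = {70, 71, 73, 74} ∉ τ ✗.
  V = {[72], [73]}: π^{-1}(V) = {72, 73} ∈ τ ✓.
  V = {[70], [72], [73]}: π^{-1}(V) = {70, 72, 73} ∈ τ ✓.
  V = {[71=74], [72], [73]}: π^{-1}(V) = {71, 72, 73, 74} ∈ τ ✓.
  V = {[70], [71=74], [72], [73]}: π^{-1}(V) = {70, 71, 72, 73, 74} ∈ τ ✓.
Open sets in the quotient: τ_Q = {{}, {[70]}, {[72], [73]}, {[70], [72], [73]}, {[71=74], [72], [73]}, {[70], [71=74], [72], [73]}} (6 elements).


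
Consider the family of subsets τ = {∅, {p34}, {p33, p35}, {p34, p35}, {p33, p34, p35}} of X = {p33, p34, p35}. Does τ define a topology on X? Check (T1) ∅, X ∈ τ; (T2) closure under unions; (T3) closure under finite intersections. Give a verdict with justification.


τ is NOT a topology on X.

Axiom (T1): ∅ ∈ τ? Yes; X ∈ τ? Yes.
Axiom (T2/T3): check pairwise unions and intersections of members of τ.
Counterexample for (T3): {p33, p35} ∩ {p34, p35} = {p35} ∉ τ. Therefore τ is NOT a topology.


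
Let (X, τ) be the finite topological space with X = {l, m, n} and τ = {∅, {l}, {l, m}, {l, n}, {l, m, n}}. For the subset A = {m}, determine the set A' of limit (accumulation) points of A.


A' = ∅

For each x ∈ X, list the open sets U ∈ τ with x ∈ U, then check whether U ∩ (A ∖ {x}) ≠ ∅ for every such U.
  x = l: open {l} ∋ x has {l} ∩ (A ∖ {l}) = ∅, so x is NOT a limit point.
  x = m: open {l, m} ∋ x has {l, m} ∩ (A ∖ {m}) = ∅, so x is NOT a limit point.
  x = n: open {l, n} ∋ x has {l, n} ∩ (A ∖ {n}) = ∅, so x is NOT a limit point.
Collecting: A' = ∅.


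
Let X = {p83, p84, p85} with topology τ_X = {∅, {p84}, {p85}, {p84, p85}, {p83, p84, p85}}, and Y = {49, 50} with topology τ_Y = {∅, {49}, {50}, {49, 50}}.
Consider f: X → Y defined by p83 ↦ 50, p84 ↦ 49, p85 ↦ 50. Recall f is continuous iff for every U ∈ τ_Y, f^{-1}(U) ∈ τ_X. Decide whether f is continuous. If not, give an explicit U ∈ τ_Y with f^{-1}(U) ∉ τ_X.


f is NOT continuous.

Compute f^{-1}(U) for each U ∈ τ_Y:
  U = ∅: f^{-1}(U) = ∅ ∈ τ_X ✓.
  U = {49}: f^{-1}(U) = {p84} ∈ τ_X ✓.
  U = {50}: f^{-1}(U) = {p83, p85} ∉ τ_X ✗.
  U = {49, 50}: f^{-1}(U) = {p83, p84, p85} ∈ τ_X ✓.
Found U = {50} with f^{-1}(U) = {p83, p85} not in τ_X. Therefore f is NOT continuous.


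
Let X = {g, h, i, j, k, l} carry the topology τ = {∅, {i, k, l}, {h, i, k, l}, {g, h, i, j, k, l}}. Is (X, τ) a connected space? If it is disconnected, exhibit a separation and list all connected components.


(X, τ) is connected.

Find clopen sets (U ∈ τ with X ∖ U ∈ τ):
  U = ∅, X ∖ U = {g, h, i, j, k, l} — both open, so U is clopen.
  U = {g, h, i, j, k, l}, X ∖ U = ∅ — both open, so U is clopen.
Only trivial clopens (∅ and X) exist, so (X, τ) is connected.
Compute connected components by grouping points that agree on all clopens:
  component: {g, h, i, j, k, l}


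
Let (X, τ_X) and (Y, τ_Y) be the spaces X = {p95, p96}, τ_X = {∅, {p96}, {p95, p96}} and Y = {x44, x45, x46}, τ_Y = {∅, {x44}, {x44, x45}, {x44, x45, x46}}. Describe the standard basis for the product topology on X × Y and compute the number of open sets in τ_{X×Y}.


Basis B = {∅ × ∅, {p96} × {x44}, {p95, p96} × {x44}, {p96} × {x44, x45}, {p96} × {x44, x45, x46}, {p95, p96} × {x44, x45}, {p95, p96} × {x44, x45, x46}}; |τ_{X×Y}| = 10.

Enumerate products U × V with U ∈ τ_X, V ∈ τ_Y (deduplicated):
  ∅ × ∅ = {} (∅)
  {p96} × {x44} = {(p96,x44)}
  {p95, p96} × {x44} = {(p95,x44), (p96,x44)}
  {p96} × {x44, x45} = {(p96,x44), (p96,x45)}
  {p96} × {x44, x45, x46} = {(p96,x44), (p96,x45), (p96,x46)}
  {p95, p96} × {x44, x45} = {(p95,x44), (p95,x45), (p96,x44), (p96,x45)}
  {p95, p96} × {x44, x45, x46} = {(p95,x44), (p95,x45), (p95,x46), (p96,x44), (p96,x45), (p96,x46)}
These 7 distinct sets form the basis B.
Close under arbitrary unions to get τ_{X×Y}; counting gives |τ_{X×Y}| = 10.


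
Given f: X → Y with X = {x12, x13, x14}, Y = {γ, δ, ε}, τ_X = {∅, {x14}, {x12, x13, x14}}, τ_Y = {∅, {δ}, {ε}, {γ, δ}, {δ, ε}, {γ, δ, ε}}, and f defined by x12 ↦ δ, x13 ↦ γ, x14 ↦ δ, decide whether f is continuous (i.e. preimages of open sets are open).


f is NOT continuous.

Compute f^{-1}(U) for each U ∈ τ_Y:
  U = ∅: f^{-1}(U) = ∅ ∈ τ_X ✓.
  U = {δ}: f^{-1}(U) = {x12, x14} ∉ τ_X ✗.
  U = {ε}: f^{-1}(U) = ∅ ∈ τ_X ✓.
  U = {γ, δ}: f^{-1}(U) = {x12, x13, x14} ∈ τ_X ✓.
  U = {δ, ε}: f^{-1}(U) = {x12, x14} ∉ τ_X ✗.
  U = {γ, δ, ε}: f^{-1}(U) = {x12, x13, x14} ∈ τ_X ✓.
Found U = {δ} with f^{-1}(U) = {x12, x14} not in τ_X. Therefore f is NOT continuous.


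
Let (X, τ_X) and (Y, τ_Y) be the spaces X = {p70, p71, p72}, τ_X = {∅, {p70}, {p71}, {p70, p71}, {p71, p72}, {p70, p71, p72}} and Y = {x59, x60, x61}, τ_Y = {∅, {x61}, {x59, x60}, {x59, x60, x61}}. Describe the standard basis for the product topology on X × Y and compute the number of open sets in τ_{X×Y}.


Basis B = {∅ × ∅, {p70} × {x61}, {p71} × {x61}, {p70} × {x59, x60}, {p70, p71} × {x61}, {p71} × {x59, x60}, {p71, p72} × {x61}, {p70} × {x59, x60, x61}, {p70, p71, p72} × {x61}, {p71} × {x59, x60, x61}, {p70, p71} × {x59, x60}, {p71, p72} × {x59, x60}, {p70, p71} × {x59, x60, x61}, {p70, p71, p72} × {x59, x60}, {p71, p72} × {x59, x60, x61}, {p70, p71, p72} × {x59, x60, x61}}; |τ_{X×Y}| = 36.

Enumerate products U × V with U ∈ τ_X, V ∈ τ_Y (deduplicated):
  ∅ × ∅ = {} (∅)
  {p70} × {x61} = {(p70,x61)}
  {p71} × {x61} = {(p71,x61)}
  {p70} × {x59, x60} = {(p70,x59), (p70,x60)}
  {p70, p71} × {x61} = {(p70,x61), (p71,x61)}
  {p71} × {x59, x60} = {(p71,x59), (p71,x60)}
  {p71, p72} × {x61} = {(p71,x61), (p72,x61)}
  {p70} × {x59, x60, x61} = {(p70,x59), (p70,x60), (p70,x61)}
  {p70, p71, p72} × {x61} = {(p70,x61), (p71,x61), (p72,x61)}
  {p71} × {x59, x60, x61} = {(p71,x59), (p71,x60), (p71,x61)}
  {p70, p71} × {x59, x60} = {(p70,x59), (p70,x60), (p71,x59), (p71,x60)}
  {p71, p72} × {x59, x60} = {(p71,x59), (p71,x60), (p72,x59), (p72,x60)}
  {p70, p71} × {x59, x60, x61} = {(p70,x59), (p70,x60), (p70,x61), (p71,x59), (p71,x60), (p71,x61)}
  {p70, p71, p72} × {x59, x60} = {(p70,x59), (p70,x60), (p71,x59), (p71,x60), (p72,x59), (p72,x60)}
  {p71, p72} × {x59, x60, x61} = {(p71,x59), (p71,x60), (p71,x61), (p72,x59), (p72,x60), (p72,x61)}
  {p70, p71, p72} × {x59, x60, x61} = {(p70,x59), (p70,x60), (p70,x61), (p71,x59), (p71,x60), (p71,x61), (p72,x59), (p72,x60), (p72,x61)}
These 16 distinct sets form the basis B.
Close under arbitrary unions to get τ_{X×Y}; counting gives |τ_{X×Y}| = 36.


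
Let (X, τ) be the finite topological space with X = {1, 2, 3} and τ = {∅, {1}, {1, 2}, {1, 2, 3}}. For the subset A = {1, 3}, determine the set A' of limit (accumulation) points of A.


A' = {2, 3}

For each x ∈ X, list the open sets U ∈ τ with x ∈ U, then check whether U ∩ (A ∖ {x}) ≠ ∅ for every such U.
  x = 1: open {1} ∋ x has {1} ∩ (A ∖ {1}) = ∅, so x is NOT a limit point.
  x = 2: opens ∋ x are {1, 2}, {1, 2, 3}; each meets A ∖ {2}, so x IS a limit point.
  x = 3: opens ∋ x are {1, 2, 3}; each meets A ∖ {3}, so x IS a limit point.
Collecting: A' = {2, 3}.


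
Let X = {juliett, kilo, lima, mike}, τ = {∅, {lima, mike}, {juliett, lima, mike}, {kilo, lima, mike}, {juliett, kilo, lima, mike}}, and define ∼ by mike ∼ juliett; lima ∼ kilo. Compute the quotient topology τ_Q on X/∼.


X/∼ = {[juliett=mike], [kilo=lima]}; |τ_Q| = 2.

Equivalence classes: [juliett=mike], [kilo=lima].
Quotient map π: X → X/∼ sends juliett ↦ [juliett=mike], kilo ↦ [kilo=lima], lima ↦ [kilo=lima], mike ↦ [juliett=mike].
For each subset V ⊆ X/∼, compute π^{-1}(V) ⊆ X and check whether π^{-1}(V) ∈ τ. V is open in τ_Q iff π^{-1}(V) ∈ τ.
  V = {}: π^{-1}(V) = ∅ ∈ τ ✓.
  V = {[juliett=mike]}: π^{-1}(V) = {juliett, mike} ∉ τ ✗.
  V = {[kilo=lima]}: π^{-1}(V) = {kilo, lima} ∉ τ ✗.
  V = {[juliett=mike], [kilo=lima]}: π^{-1}(V) = {juliett, kilo, lima, mike} ∈ τ ✓.
Open sets in the quotient: τ_Q = {{}, {[juliett=mike], [kilo=lima]}} (2 elements).


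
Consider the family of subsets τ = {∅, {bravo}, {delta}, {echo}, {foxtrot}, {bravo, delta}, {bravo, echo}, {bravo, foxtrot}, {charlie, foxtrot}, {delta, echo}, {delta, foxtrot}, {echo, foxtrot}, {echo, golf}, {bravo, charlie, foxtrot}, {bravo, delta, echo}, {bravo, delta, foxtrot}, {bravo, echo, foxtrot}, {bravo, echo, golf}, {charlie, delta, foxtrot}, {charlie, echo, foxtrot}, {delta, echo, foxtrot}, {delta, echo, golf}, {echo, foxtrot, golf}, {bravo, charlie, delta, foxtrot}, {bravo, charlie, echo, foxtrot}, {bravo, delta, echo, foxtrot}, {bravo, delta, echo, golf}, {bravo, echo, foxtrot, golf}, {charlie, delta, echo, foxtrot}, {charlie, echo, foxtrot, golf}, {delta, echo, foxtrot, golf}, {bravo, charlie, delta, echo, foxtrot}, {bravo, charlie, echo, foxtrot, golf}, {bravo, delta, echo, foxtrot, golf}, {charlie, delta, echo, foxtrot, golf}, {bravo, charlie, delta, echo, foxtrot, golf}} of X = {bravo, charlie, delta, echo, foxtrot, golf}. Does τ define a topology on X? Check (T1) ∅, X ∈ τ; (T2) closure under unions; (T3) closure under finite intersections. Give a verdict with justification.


τ IS a topology on X.

Axiom (T1): ∅ ∈ τ? Yes; X ∈ τ? Yes.
Axiom (T2/T3): check pairwise unions and intersections of members of τ.
All pairwise intersections and unions checked — each lies in τ. Therefore τ satisfies (T1), (T2), (T3): it IS a topology on X.


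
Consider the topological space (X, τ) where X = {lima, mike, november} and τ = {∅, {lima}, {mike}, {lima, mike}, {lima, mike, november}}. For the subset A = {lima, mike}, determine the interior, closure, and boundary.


int(A) = {lima, mike}, cl(A) = {lima, mike, november}, ∂A = {november}.

Closed sets in (X, τ) are complements of opens:
  closed(X, τ) = {∅, {november}, {lima, november}, {mike, november}, {lima, mike, november}}.
int(A) = ⋃ {U ∈ τ : U ⊆ A}. Opens contained in A: ∅, {lima}, {mike}, {lima, mike}.
Taking the union of these: int(A) = {lima, mike}.
cl(A) = ⋂ {C closed : A ⊆ C}. Closed sets containing A: {lima, mike, november}.
Intersecting these: cl(A) = {lima, mike, november}.
∂A = cl(A) ∖ int(A) = {lima, mike, november} ∖ {lima, mike} = {november}.


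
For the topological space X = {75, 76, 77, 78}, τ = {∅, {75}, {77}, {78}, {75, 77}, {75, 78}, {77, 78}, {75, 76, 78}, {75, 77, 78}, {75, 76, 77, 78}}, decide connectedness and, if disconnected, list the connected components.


(X, τ) is disconnected; components = [{77}, {75, 76, 78}].

Find clopen sets (U ∈ τ with X ∖ U ∈ τ):
  U = ∅, X ∖ U = {75, 76, 77, 78} — both open, so U is clopen.
  U = {77}, X ∖ U = {75, 76, 78} — both open, so U is clopen.
  U = {75, 76, 78}, X ∖ U = {77} — both open, so U is clopen.
  U = {75, 76, 77, 78}, X ∖ U = ∅ — both open, so U is clopen.
Nontrivial clopen(s) exist: e.g. {75, 76, 78}. So (X, τ) is disconnected.
Compute connected components by grouping points that agree on all clopens:
  component: {77}
  component: {75, 76, 78}


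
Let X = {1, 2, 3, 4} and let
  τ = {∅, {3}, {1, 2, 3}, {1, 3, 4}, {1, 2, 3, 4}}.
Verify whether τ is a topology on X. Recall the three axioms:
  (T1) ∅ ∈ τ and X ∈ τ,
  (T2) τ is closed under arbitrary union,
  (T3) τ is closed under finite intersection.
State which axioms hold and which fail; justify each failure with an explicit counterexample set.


τ is NOT a topology on X.

Axiom (T1): ∅ ∈ τ? Yes; X ∈ τ? Yes.
Axiom (T2/T3): check pairwise unions and intersections of members of τ.
Counterexample for (T3): {1, 2, 3} ∩ {1, 3, 4} = {1, 3} ∉ τ. Therefore τ is NOT a topology.


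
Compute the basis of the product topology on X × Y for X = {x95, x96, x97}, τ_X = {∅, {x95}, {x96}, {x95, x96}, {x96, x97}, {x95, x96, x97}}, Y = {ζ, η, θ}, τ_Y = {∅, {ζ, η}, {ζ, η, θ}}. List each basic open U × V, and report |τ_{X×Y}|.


Basis B = {∅ × ∅, {x95} × {ζ, η}, {x96} × {ζ, η}, {x95} × {ζ, η, θ}, {x96} × {ζ, η, θ}, {x95, x96} × {ζ, η}, {x96, x97} × {ζ, η}, {x95, x96} × {ζ, η, θ}, {x95, x96, x97} × {ζ, η}, {x96, x97} × {ζ, η, θ}, {x95, x96, x97} × {ζ, η, θ}}; |τ_{X×Y}| = 18.

Enumerate products U × V with U ∈ τ_X, V ∈ τ_Y (deduplicated):
  ∅ × ∅ = {} (∅)
  {x95} × {ζ, η} = {(x95,ζ), (x95,η)}
  {x96} × {ζ, η} = {(x96,ζ), (x96,η)}
  {x95} × {ζ, η, θ} = {(x95,ζ), (x95,η), (x95,θ)}
  {x96} × {ζ, η, θ} = {(x96,ζ), (x96,η), (x96,θ)}
  {x95, x96} × {ζ, η} = {(x95,ζ), (x95,η), (x96,ζ), (x96,η)}
  {x96, x97} × {ζ, η} = {(x96,ζ), (x96,η), (x97,ζ), (x97,η)}
  {x95, x96} × {ζ, η, θ} = {(x95,ζ), (x95,η), (x95,θ), (x96,ζ), (x96,η), (x96,θ)}
  {x95, x96, x97} × {ζ, η} = {(x95,ζ), (x95,η), (x96,ζ), (x96,η), (x97,ζ), (x97,η)}
  {x96, x97} × {ζ, η, θ} = {(x96,ζ), (x96,η), (x96,θ), (x97,ζ), (x97,η), (x97,θ)}
  {x95, x96, x97} × {ζ, η, θ} = {(x95,ζ), (x95,η), (x95,θ), (x96,ζ), (x96,η), (x96,θ), (x97,ζ), (x97,η), (x97,θ)}
These 11 distinct sets form the basis B.
Close under arbitrary unions to get τ_{X×Y}; counting gives |τ_{X×Y}| = 18.
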